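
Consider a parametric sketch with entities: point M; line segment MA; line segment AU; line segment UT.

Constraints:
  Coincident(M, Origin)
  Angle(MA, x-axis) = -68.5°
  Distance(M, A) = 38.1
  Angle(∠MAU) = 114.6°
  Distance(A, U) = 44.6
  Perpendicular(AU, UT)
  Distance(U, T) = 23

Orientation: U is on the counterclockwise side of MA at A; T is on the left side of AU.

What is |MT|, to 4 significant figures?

61.57

M is at the origin; MA runs at -68.5° with length 38.1, so A = 38.1·(cos -68.5°, sin -68.5°) = (13.96, -35.45). ∠MAU = 114.6°, so AU runs at -68.5° + (180° − 114.6°) = -3.100° from the x-axis; with |AU| = 44.6, U = A + 44.6·(cos -3.100°, sin -3.100°) = (58.50, -37.86). AU is perpendicular to UT; with |UT| = 23.0 on the left of AU, T = U + 23.0·(0.05408, 0.9985) = (59.74, -14.89). Then |MT| = |T − M| = 61.57.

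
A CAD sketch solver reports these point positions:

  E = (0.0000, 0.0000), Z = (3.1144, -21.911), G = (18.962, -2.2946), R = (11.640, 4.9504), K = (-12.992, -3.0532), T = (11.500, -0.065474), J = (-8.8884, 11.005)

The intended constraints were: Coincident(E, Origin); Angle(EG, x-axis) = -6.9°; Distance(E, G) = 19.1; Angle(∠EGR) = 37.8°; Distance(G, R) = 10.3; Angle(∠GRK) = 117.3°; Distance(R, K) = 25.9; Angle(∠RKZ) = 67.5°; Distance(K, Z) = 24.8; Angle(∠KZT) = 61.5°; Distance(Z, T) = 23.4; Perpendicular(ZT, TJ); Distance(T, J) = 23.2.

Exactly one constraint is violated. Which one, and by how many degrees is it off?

Perpendicular(ZT, TJ) — off by 7.50°.

E = (0.00, 0.00) ✓; EG at -6.900° ✓; |EG| = 19.10 ✓; ∠EGR = 37.80° ✓; |GR| = 10.30 ✓; ∠GRK = 117.3° ✓; |RK| = 25.90 ✓; ∠RKZ = 67.50° ✓; |KZ| = 24.80 ✓; ∠KZT = 61.50° ✓; |ZT| = 23.40 ✓; ∠(ZT, TJ) = 82.50° ✗; |TJ| = 23.20 ✓.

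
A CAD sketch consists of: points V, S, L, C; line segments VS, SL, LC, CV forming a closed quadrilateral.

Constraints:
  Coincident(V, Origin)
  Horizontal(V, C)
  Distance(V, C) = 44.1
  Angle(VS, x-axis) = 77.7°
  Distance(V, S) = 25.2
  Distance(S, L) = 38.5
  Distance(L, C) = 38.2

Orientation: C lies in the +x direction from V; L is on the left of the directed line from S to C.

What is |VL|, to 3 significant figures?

56.3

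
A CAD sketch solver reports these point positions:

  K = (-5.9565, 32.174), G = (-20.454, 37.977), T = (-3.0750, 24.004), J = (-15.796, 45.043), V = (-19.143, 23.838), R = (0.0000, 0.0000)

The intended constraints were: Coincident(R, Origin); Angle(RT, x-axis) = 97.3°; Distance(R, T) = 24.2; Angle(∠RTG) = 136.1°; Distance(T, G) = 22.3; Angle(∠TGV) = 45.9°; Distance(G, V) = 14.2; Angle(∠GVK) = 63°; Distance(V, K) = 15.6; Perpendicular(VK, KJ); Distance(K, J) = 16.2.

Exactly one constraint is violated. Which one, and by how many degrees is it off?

Perpendicular(VK, KJ) — off by 5.10°.

R = (0.00, 0.00) ✓; RT at 97.30° ✓; |RT| = 24.20 ✓; ∠RTG = 136.1° ✓; |TG| = 22.30 ✓; ∠TGV = 45.90° ✓; |GV| = 14.20 ✓; ∠GVK = 63.00° ✓; |VK| = 15.60 ✓; ∠(VK, KJ) = 95.10° ✗; |KJ| = 16.20 ✓.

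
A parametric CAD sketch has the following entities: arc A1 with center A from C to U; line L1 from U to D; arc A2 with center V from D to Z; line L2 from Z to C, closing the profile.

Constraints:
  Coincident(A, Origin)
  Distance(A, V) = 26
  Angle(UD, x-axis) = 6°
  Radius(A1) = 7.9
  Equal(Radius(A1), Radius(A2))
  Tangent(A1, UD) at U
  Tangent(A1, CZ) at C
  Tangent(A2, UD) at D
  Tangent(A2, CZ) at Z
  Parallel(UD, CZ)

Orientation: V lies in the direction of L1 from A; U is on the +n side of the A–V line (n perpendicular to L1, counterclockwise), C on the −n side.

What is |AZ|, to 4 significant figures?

27.17

The slot axis is L1's direction at 6.0°, so u = (cos 6.0°, sin 6.0°) = (0.9945, 0.1045) and n = (−sin 6.0°, cos 6.0°) = (-0.1045, 0.9945). A is at the origin and V lies 26.0 along u from A, so V = 26.0·u = (25.86, 2.718). Tangency of A1 to both parallel lines with radius 7.9 puts U and C at A ± 7.9·n: U = (-0.8258, 7.857), C = (0.8258, -7.857). Equal radii place D and Z the same way about V: D = V + 7.9·n = (25.03, 10.57), Z = V − 7.9·n = (26.68, -5.139). Then |AZ| = |Z − A| = 27.17.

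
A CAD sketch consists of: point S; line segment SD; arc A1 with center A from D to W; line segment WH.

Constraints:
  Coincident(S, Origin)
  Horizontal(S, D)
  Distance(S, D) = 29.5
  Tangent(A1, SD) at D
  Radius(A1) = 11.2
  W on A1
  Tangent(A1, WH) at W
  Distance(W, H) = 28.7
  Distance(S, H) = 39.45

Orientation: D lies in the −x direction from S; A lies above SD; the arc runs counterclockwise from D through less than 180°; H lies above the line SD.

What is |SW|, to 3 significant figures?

20.6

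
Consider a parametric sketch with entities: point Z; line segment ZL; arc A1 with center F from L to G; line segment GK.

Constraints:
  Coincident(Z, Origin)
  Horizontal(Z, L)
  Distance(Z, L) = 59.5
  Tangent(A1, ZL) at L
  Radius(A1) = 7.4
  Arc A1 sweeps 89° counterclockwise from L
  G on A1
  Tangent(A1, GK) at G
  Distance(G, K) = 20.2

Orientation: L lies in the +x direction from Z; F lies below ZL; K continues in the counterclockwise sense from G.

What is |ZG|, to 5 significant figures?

52.606

Z is at the origin; Z and L share the same y with |ZL| = 59.5 and L on the +x side, so L = (59.500, 0.0000). The tangent condition forces FL to be normal to ZL, so F = L + (0, -7.4) = (59.500, -7.4000). On A1, L sits at bearing 90° from F; an 89° counterclockwise sweep puts G at bearing 179°, so G = F + 7.4·(cos 179°, sin 179°) = (52.101, -7.2709). Then |ZG| = |G − Z| = 52.606.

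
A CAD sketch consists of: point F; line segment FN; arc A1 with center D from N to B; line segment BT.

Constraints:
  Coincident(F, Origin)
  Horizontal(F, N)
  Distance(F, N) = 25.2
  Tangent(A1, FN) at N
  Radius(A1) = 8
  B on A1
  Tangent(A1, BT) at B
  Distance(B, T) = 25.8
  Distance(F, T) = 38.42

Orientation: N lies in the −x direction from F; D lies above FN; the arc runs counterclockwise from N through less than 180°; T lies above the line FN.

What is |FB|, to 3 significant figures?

19.1

F is at the origin; F and N share the same y with |FN| = 25.2 and N on the −x side, so N = (-25.2, 0.00). Since A1 is tangent to FN there, DN ⟂ FN, so D = N + (0, 8) = (-25.2, 8.00). Since DB ⟂ BT (tangency), |DT| = √(8.0² + 25.8²) = 27.0 regardless of where B sits on A1. So T lies on both circle(F, 38.42) and circle(D, 27.0); the above-FN intersection is T = (-17.9, 34.0). B is the foot of the tangent from T: B = (-17.2, 8.21).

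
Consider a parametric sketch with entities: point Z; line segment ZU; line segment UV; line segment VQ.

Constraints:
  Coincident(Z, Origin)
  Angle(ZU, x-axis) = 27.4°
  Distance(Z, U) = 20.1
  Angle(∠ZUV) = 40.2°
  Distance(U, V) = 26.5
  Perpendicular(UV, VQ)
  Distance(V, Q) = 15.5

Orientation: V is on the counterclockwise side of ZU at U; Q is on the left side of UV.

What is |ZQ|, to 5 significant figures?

11.430

∠ZUV = 40.2°, so UV runs at 27.4° + (180° − 40.2°) = 167.20° from the x-axis; with |UV| = 26.5, V = U + 26.5·(cos 167.20°, sin 167.20°) = (-7.9964, 15.121). The perpendicularity gives VQ at right angles to UV; with |VQ| = 15.5 on the left of UV, Q = V + 15.5·(-0.22155, -0.97515) = (-11.430, 0.0062359). Then |ZQ| = |Q − Z| = 11.430.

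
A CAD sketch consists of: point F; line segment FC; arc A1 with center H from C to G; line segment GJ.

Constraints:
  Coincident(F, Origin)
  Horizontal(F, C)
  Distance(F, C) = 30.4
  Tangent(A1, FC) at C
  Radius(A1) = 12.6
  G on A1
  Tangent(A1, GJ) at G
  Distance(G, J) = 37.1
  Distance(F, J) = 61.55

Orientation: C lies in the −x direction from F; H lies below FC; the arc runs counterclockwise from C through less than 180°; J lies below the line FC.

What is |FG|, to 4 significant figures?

45.41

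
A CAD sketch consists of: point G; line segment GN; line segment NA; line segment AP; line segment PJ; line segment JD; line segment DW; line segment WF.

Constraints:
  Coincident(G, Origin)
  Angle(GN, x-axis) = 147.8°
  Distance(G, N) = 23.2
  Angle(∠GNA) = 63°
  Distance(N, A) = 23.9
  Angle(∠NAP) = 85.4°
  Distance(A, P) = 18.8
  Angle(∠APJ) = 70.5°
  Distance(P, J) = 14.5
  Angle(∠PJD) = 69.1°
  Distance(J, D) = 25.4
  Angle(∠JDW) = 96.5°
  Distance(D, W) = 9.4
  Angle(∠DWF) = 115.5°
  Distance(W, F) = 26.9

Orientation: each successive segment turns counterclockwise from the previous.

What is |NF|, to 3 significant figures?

39.1

G is at the origin; GN runs at 147.8° with length 23.2, so N = (-19.6, 12.4). ∠GNA = 63.0° gives NA at -95.2° from the x-axis; with |NA| = 23.9, A = (-21.8, -11.4). ∠NAP = 85.4° gives AP at -0.600° from the x-axis; with |AP| = 18.8, P = (-3.00, -11.6). ∠APJ = 70.5° gives PJ at 109° from the x-axis; with |PJ| = 14.5, J = (-7.70, 2.08). ∠PJD = 69.1° gives JD at -140° from the x-axis; with |JD| = 25.4, D = (-27.2, -14.2). ∠JDW = 96.5° gives DW at -56.7° from the x-axis; with |DW| = 9.4, W = (-22.0, -22.0). ∠DWF = 115.5° gives WF at 7.80° from the x-axis; with |WF| = 26.9, F = (4.60, -18.4). Then |NF| = |F − N| = 39.1.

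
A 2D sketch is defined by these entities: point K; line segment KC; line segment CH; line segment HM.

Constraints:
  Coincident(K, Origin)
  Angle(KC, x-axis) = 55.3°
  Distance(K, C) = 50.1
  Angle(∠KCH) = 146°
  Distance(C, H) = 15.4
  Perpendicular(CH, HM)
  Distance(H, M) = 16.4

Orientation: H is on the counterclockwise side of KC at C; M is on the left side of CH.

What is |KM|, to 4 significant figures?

58.11

K is at the origin; KC runs at 55.3° with length 50.1, so C = 50.1·(cos 55.3°, sin 55.3°) = (28.52, 41.19). ∠KCH = 146.0°, so CH runs at 55.3° + (180° − 146.0°) = 89.30° from the x-axis; with |CH| = 15.4, H = C + 15.4·(cos 89.30°, sin 89.30°) = (28.71, 56.59). CH is perpendicular to HM; with |HM| = 16.4 on the left of CH, M = H + 16.4·(-0.9999, 0.01222) = (12.31, 56.79). Then |KM| = |M − K| = 58.11.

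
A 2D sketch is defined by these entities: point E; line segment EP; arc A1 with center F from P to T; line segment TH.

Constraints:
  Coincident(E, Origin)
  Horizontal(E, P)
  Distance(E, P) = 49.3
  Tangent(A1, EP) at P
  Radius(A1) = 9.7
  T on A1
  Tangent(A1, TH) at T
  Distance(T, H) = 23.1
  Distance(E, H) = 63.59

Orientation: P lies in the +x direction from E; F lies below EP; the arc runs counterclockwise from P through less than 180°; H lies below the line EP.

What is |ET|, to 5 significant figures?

43.724

Checks: E.y = 0.00, P.y = 0.00 ✓; ∠(FP, PE) = 90.00° ✓; |FT| = 9.700 ✓; ∠(FT, TH) = 90.00° ✓; |TH| = 23.10 ✓; |EH| = 63.59 ✓.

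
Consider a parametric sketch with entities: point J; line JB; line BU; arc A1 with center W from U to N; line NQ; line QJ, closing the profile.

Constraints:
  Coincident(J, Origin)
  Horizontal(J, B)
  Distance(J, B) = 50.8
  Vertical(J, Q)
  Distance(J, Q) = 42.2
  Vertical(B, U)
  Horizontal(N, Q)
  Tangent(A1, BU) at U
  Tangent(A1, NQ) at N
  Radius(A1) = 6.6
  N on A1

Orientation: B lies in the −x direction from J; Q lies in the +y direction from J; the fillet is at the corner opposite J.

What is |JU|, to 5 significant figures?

62.032

The virtual corner opposite J is at (-50.800, 42.200). Tangency of A1 to BU means the radius WU is perpendicular to BU and since A1 is tangent to NQ there, WN ⟂ NQ, with radius 6.6, so the center W sits 6.6 in from both sides at W = (-44.200, 35.600). That places the tangent points at U = (-50.800, 35.600) on BU and N = (-44.200, 42.200) on NQ. Then |JU| = |U − J| = 62.032.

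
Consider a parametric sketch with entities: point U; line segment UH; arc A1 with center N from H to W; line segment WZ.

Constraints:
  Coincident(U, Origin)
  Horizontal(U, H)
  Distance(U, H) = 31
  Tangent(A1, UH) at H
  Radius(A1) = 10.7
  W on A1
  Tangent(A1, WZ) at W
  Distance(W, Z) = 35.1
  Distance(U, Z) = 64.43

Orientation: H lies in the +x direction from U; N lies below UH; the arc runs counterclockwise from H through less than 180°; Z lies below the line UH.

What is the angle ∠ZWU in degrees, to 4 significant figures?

171.7°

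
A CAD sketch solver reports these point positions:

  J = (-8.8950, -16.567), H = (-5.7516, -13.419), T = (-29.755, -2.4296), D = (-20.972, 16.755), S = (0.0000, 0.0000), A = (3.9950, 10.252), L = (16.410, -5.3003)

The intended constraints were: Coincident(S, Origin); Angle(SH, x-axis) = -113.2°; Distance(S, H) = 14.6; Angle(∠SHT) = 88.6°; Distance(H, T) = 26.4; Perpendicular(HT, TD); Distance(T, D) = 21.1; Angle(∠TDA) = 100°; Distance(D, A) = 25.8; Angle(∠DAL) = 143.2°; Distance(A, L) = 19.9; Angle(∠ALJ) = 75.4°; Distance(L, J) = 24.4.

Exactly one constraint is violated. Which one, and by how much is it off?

Distance(L, J) = 24.4 — off by 3.30.

S = (0.00, 0.00) ✓; SH at -113.2° ✓; |SH| = 14.60 ✓; ∠SHT = 88.60° ✓; |HT| = 26.40 ✓; ∠(HT, TD) = 90.00° ✓; |TD| = 21.10 ✓; ∠TDA = 100.0° ✓; |DA| = 25.80 ✓; ∠DAL = 143.2° ✓; |AL| = 19.90 ✓; ∠ALJ = 75.40° ✓; |LJ| = 27.70 ✗.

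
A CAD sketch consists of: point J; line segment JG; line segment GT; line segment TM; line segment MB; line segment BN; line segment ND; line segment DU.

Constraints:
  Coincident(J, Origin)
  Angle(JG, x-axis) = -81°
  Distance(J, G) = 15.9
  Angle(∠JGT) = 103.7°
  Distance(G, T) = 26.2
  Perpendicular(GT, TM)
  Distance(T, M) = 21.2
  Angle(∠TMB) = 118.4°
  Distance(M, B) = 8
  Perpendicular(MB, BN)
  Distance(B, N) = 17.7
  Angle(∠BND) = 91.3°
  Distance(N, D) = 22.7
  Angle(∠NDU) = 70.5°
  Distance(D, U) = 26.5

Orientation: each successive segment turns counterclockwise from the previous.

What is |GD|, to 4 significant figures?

30.52

J is at the origin; JG runs at -81.0° with length 15.9, so G = (2.487, -15.70). ∠JGT = 103.7° gives GT at -4.700° from the x-axis; with |GT| = 26.2, T = (28.60, -17.85). GT is perpendicular to TM, so TM runs at 85.30°; with |TM| = 21.2, M = (30.34, 3.278). ∠TMB = 118.4° gives MB at 146.9° from the x-axis; with |MB| = 8.0, B = (23.63, 7.646). The perpendicularity gives BN at right angles to MB, so BN runs at -123.1°; with |BN| = 17.7, N = (13.97, -7.181). ∠BND = 91.3° gives ND at -34.40° from the x-axis; with |ND| = 22.7, D = (32.70, -20.01). Then |GD| = |D − G| = 30.52.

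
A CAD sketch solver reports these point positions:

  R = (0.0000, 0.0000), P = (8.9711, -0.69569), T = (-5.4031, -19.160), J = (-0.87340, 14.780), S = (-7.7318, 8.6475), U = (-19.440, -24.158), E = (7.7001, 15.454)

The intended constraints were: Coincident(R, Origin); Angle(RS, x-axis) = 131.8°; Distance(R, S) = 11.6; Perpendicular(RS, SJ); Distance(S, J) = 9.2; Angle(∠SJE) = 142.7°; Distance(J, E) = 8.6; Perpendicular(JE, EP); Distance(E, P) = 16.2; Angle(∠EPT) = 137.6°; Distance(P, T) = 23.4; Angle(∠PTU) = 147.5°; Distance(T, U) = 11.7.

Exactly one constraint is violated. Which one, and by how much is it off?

Distance(T, U) = 11.7 — off by 3.20.

R = (0.00, 0.00) ✓; RS at 131.8° ✓; |RS| = 11.60 ✓; ∠(RS, SJ) = 90.00° ✓; |SJ| = 9.200 ✓; ∠SJE = 142.7° ✓; |JE| = 8.600 ✓; ∠(JE, EP) = 90.00° ✓; |EP| = 16.20 ✓; ∠EPT = 137.6° ✓; |PT| = 23.40 ✓; ∠PTU = 147.5° ✓; |TU| = 14.90 ✗.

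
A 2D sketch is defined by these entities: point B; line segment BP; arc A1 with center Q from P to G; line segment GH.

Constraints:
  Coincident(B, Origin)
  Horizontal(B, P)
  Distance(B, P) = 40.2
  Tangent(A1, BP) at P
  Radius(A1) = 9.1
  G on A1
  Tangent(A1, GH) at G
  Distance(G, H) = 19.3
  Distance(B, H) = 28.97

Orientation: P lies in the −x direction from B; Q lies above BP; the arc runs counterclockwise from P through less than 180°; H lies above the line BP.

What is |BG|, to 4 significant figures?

33.04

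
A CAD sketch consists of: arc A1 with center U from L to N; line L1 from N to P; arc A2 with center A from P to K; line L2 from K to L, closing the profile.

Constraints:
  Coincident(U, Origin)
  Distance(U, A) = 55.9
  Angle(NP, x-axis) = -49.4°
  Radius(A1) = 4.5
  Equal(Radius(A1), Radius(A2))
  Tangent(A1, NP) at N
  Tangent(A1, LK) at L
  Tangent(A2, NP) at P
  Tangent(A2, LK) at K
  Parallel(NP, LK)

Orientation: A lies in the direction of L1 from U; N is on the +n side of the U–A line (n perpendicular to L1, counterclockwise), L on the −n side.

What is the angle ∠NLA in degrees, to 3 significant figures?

85.4°

The slot axis is L1's direction at -49.4°, so u = (cos -49.4°, sin -49.4°) = (0.651, -0.759) and n = (−sin -49.4°, cos -49.4°) = (0.759, 0.651). U is at the origin and A lies 55.9 along u from U, so A = 55.9·u = (36.4, -42.4). Tangency of A1 to both parallel lines with radius 4.5 puts N and L at U ± 4.5·n: N = (3.42, 2.93), L = (-3.42, -2.93). Then cos ∠NLA = LN·LA / (|LN||LA|), giving 85.4°.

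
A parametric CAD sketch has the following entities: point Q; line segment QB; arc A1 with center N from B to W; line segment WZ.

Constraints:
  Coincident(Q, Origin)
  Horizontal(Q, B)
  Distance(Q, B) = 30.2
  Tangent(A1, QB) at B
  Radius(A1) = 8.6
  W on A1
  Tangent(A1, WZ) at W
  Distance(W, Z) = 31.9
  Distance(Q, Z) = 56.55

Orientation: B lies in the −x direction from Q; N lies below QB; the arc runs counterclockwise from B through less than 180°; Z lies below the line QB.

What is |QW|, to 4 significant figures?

39.68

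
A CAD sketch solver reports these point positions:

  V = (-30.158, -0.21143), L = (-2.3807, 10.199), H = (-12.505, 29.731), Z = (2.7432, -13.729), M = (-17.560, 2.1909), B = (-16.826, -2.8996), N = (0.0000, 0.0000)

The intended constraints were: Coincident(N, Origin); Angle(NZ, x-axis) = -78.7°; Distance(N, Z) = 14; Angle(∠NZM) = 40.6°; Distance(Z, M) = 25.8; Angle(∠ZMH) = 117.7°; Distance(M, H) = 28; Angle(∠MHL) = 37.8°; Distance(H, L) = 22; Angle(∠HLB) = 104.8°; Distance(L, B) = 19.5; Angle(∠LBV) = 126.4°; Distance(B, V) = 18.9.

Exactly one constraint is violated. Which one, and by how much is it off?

Distance(B, V) = 18.9 — off by 5.30.

N = (0.00, 0.00) ✓; NZ at -78.70° ✓; |NZ| = 14.00 ✓; ∠NZM = 40.60° ✓; |ZM| = 25.80 ✓; ∠ZMH = 117.7° ✓; |MH| = 28.00 ✓; ∠MHL = 37.80° ✓; |HL| = 22.00 ✓; ∠HLB = 104.8° ✓; |LB| = 19.50 ✓; ∠LBV = 126.4° ✓; |BV| = 13.60 ✗.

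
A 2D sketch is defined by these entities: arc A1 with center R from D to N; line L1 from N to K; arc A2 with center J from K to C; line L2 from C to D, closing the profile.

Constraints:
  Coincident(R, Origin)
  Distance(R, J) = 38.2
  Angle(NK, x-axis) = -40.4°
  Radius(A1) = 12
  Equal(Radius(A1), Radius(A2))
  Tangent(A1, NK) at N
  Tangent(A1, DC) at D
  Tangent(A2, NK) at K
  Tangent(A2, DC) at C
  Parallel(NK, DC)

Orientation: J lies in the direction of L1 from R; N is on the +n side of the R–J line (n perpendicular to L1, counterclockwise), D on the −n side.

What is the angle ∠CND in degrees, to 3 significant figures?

57.9°

The slot axis is L1's direction at -40.4°, so u = (cos -40.4°, sin -40.4°) = (0.762, -0.648) and n = (−sin -40.4°, cos -40.4°) = (0.648, 0.762). R is at the origin and J lies 38.2 along u from R, so J = 38.2·u = (29.1, -24.8). Tangency of A1 to both parallel lines with radius 12.0 puts N and D at R ± 12.0·n: N = (7.78, 9.14), D = (-7.78, -9.14). Equal radii place K and C the same way about J: K = J + 12.0·n = (36.9, -15.6), C = J − 12.0·n = (21.3, -33.9). Then cos ∠CND = NC·ND / (|NC||ND|), giving 57.9°.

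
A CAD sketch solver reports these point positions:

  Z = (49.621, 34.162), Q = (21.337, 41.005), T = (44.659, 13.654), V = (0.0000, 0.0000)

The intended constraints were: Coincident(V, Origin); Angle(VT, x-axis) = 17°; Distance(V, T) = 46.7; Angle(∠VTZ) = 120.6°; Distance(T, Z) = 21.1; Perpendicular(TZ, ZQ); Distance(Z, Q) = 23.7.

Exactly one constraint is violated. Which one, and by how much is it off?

Distance(Z, Q) = 23.7 — off by 5.40.

V = (0.00, 0.00) ✓; VT at 17.00° ✓; |VT| = 46.70 ✓; ∠VTZ = 120.6° ✓; |TZ| = 21.10 ✓; ∠(TZ, ZQ) = 90.00° ✓; |ZQ| = 29.10 ✗.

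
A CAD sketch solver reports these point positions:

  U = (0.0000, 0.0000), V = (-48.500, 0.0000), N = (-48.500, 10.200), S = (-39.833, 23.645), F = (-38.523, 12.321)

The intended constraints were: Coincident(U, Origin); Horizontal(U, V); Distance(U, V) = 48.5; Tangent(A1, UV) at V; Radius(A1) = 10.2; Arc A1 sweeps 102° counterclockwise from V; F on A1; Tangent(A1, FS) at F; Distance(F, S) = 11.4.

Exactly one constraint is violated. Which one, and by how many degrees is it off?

Tangent(A1, FS) at F — off by 5.40°.

U = (0.00, 0.00) ✓; U.y = 0.00, V.y = 0.00 ✓; |UV| = 48.50 ✓; ∠(NV, VU) = 90.00° ✓; |NV| = 10.20 ✓; bearing(N→F) − bearing(N→V) = 102.0° ✓; |NF| = 10.20 ✓; ∠(NF, FS) = 95.40° ✗; |FS| = 11.40 ✓.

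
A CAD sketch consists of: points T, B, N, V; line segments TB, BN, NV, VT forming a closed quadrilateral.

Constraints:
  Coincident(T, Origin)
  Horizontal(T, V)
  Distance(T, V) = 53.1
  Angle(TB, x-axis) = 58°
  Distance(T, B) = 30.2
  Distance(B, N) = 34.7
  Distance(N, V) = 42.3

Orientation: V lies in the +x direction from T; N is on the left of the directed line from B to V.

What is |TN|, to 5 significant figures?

62.675

T is at the origin; TV is horizontal with |TV| = 53.1 and V in +x, so V = (53.1, 0). TB runs at 58.0° with |TB| = 30.2, so B = (16.004, 25.611). N is determined by |BN| = 34.7 and |NV| = 42.3 together: it lies at the intersection of circle(B, 34.7) and circle(V, 42.3). With |BV| = 45.079, the foot of the radical line on BV is 16.048 from B and the perpendicular offset is √(34.7² − 16.048²) = 30.766. Taking the left-of-BV solution: N = (46.690, 41.811).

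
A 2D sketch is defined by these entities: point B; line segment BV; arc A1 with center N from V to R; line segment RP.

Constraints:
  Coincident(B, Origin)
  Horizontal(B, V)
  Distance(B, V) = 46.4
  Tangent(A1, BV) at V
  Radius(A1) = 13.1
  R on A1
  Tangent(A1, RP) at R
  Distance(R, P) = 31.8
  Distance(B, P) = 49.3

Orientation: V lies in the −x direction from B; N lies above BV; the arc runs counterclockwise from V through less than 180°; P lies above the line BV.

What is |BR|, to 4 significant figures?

35.15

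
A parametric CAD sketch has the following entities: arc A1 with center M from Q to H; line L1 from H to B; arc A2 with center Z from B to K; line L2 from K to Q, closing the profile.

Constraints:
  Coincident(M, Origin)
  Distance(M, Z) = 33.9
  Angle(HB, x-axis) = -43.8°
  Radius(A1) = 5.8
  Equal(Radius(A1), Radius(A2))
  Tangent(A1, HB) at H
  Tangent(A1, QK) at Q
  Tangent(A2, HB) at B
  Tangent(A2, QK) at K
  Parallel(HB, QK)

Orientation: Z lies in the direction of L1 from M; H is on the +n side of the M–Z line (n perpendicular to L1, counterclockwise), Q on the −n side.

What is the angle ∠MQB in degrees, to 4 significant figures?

71.11°

Tangency of A1 to both parallel lines with radius 5.8 puts H and Q at M ± 5.8·n: H = (4.014, 4.186), Q = (-4.014, -4.186). Equal radii place B and K the same way about Z: B = Z + 5.8·n = (28.48, -19.28), K = Z − 5.8·n = (20.45, -27.65). Then cos ∠MQB = QM·QB / (|QM||QB|), giving 71.11°.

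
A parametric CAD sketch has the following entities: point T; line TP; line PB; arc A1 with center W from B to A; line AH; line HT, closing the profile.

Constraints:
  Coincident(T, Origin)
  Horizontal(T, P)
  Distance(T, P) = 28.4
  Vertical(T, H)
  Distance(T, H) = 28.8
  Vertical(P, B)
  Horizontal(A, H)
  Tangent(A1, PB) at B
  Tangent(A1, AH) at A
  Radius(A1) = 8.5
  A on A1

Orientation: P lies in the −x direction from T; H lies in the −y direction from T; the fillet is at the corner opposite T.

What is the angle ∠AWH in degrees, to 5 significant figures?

66.871°

T is at the origin; T and P share the same y with |TP| = 28.4 and P on the −x side, so P = (-28.400, 0.0000). T and H share the same x with |TH| = 28.8 and H on the −y side, so H = (0.0000, -28.800). The virtual corner opposite T is at (-28.400, -28.800). The tangent condition forces WB to be normal to PB and tangency of A1 to AH means the radius WA is perpendicular to AH, with radius 8.5, so the center W sits 8.5 in from both sides at W = (-19.900, -20.300). That places the tangent points at B = (-28.400, -20.300) on PB and A = (-19.900, -28.800) on AH. Then cos ∠AWH = WA·WH / (|WA||WH|), giving 66.871°.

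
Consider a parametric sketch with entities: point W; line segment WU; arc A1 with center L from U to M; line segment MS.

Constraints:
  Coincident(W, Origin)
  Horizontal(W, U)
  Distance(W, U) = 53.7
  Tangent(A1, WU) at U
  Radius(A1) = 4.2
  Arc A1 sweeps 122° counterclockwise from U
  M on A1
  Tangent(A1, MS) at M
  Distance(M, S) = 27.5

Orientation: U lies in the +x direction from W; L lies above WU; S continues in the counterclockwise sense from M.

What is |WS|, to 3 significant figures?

52.0

W is at the origin; WU is horizontal with |WU| = 53.7 and U on the +x side, so U = (53.7, 0.00). Since A1 is tangent to WU there, LU ⟂ WU, so L = U + (0, 4.2) = (53.7, 4.20). On A1, U sits at bearing -90° from L; a 122° counterclockwise sweep puts M at bearing 32°, so M = L + 4.2·(cos 32°, sin 32°) = (57.3, 6.43). Tangency of A1 to MS means the radius LM is perpendicular to MS, so MS runs along (−sin 32°, cos 32°); with |MS| = 27.5, S = (42.7, 29.7). Then |WS| = |S − W| = 52.0.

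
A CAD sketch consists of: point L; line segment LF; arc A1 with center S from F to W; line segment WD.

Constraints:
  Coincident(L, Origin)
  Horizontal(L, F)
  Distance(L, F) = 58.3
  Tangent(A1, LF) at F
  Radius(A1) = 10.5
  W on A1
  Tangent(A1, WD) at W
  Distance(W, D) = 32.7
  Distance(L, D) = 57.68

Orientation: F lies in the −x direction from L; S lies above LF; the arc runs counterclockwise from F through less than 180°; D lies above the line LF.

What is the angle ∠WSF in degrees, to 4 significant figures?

78.04°

L is at the origin; L and F share the same y with |LF| = 58.3 and F on the −x side, so F = (-58.30, 0.000). A1 meets LF tangentially, so SF is at right angles to LF, so S = F + (0, 10.5) = (-58.30, 10.50). Since SW ⟂ WD (tangency), |SD| = √(10.5² + 32.7²) = 34.34 regardless of where W sits on A1. So D lies on both circle(L, 57.68) and circle(S, 34.34); the above-LF intersection is D = (-41.25, 40.31). W is the foot of the tangent from D: W = (-48.03, 8.324).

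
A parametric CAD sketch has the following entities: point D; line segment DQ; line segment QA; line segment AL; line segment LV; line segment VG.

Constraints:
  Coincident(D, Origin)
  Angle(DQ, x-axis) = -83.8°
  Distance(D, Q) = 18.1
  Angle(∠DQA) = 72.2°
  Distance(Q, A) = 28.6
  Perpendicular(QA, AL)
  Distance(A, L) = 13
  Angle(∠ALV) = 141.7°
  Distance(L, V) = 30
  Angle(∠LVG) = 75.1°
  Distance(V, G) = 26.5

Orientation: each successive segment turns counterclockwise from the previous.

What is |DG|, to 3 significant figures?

11.6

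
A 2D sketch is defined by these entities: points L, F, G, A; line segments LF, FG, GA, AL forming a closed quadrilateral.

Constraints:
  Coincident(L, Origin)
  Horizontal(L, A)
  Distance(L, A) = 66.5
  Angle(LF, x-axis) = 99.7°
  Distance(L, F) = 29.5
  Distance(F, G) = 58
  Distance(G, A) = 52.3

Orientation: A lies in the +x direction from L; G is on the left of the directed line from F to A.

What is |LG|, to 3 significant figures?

69.8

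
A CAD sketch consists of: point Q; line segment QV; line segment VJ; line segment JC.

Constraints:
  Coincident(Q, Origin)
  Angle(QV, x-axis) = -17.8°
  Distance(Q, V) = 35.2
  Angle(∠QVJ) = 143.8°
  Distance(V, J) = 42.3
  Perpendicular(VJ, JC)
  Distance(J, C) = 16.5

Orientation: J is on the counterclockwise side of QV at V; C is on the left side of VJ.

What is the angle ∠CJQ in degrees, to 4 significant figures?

73.62°

Q is at the origin; QV runs at -17.8° with length 35.2, so V = 35.2·(cos -17.8°, sin -17.8°) = (33.51, -10.76). ∠QVJ = 143.8°, so VJ runs at -17.8° + (180° − 143.8°) = 18.40° from the x-axis; with |VJ| = 42.3, J = V + 42.3·(cos 18.40°, sin 18.40°) = (73.65, 2.591). The perpendicularity gives JC at right angles to VJ; with |JC| = 16.5 on the left of VJ, C = J + 16.5·(-0.3156, 0.9489) = (68.44, 18.25). Then cos ∠CJQ = JC·JQ / (|JC||JQ|), giving 73.62°.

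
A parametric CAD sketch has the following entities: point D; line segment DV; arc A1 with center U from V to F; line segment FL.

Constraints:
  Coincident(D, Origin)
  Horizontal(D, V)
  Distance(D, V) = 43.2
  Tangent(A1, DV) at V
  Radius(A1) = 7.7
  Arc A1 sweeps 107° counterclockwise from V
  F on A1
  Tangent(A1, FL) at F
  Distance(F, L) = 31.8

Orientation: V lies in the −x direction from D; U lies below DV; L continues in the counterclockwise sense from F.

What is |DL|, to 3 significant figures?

57.7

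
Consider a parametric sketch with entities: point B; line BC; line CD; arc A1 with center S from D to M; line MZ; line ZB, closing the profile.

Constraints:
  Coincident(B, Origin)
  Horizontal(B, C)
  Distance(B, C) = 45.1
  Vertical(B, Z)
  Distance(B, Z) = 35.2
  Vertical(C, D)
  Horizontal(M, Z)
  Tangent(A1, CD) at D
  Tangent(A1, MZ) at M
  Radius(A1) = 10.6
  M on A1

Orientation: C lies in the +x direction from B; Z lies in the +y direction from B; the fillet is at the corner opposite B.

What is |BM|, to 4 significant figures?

49.29

B is at the origin; B and C share the same y with |BC| = 45.1 and C on the +x side, so C = (45.10, 0.000). B and Z share the same x with |BZ| = 35.2 and Z on the +y side, so Z = (0.000, 35.20). The virtual corner opposite B is at (45.10, 35.20). Tangency of A1 to CD means the radius SD is perpendicular to CD and A1 meets MZ tangentially, so SM is at right angles to MZ, with radius 10.6, so the center S sits 10.6 in from both sides at S = (34.50, 24.60). That places the tangent points at D = (45.10, 24.60) on CD and M = (34.50, 35.20) on MZ. Then |BM| = |M − B| = 49.29.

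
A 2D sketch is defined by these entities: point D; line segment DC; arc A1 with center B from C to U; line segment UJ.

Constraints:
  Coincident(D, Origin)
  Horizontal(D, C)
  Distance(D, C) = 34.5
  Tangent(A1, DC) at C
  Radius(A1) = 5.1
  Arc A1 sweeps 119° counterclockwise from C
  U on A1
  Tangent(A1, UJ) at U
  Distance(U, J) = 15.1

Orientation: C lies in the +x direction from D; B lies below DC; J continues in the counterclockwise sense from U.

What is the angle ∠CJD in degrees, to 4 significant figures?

53.08°

D is at the origin; DC is horizontal with |DC| = 34.5 and C on the +x side, so C = (34.50, 0.000). Since A1 is tangent to DC there, BC ⟂ DC, so B = C + (0, -5.1) = (34.50, -5.100). On A1, C sits at bearing 90° from B; a 119° counterclockwise sweep puts U at bearing 209°, so U = B + 5.1·(cos 209°, sin 209°) = (30.04, -7.573). The tangent condition forces BU to be normal to UJ, so UJ runs along (−sin 209°, cos 209°); with |UJ| = 15.1, J = (37.36, -20.78). Then cos ∠CJD = JC·JD / (|JC||JD|), giving 53.08°.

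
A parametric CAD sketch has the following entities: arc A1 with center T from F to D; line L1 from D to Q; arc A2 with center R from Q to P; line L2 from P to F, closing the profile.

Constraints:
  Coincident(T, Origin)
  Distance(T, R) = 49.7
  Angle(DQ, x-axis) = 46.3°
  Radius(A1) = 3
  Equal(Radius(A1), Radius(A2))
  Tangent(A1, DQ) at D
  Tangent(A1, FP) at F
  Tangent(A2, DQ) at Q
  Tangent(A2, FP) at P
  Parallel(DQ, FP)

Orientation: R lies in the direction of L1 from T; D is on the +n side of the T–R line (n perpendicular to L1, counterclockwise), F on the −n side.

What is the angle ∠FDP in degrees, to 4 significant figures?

83.12°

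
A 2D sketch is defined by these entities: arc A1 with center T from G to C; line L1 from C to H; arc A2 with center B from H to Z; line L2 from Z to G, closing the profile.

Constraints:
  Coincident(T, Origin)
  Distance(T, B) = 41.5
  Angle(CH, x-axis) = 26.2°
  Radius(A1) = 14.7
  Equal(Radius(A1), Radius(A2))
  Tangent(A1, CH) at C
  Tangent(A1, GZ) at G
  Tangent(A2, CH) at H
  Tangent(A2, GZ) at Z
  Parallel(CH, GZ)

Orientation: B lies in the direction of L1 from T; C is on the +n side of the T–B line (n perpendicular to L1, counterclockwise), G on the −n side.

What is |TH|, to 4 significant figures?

44.03

The slot axis is L1's direction at 26.2°, so u = (cos 26.2°, sin 26.2°) = (0.8973, 0.4415) and n = (−sin 26.2°, cos 26.2°) = (-0.4415, 0.8973). T is at the origin and B lies 41.5 along u from T, so B = 41.5·u = (37.24, 18.32). Tangency of A1 to both parallel lines with radius 14.7 puts C and G at T ± 14.7·n: C = (-6.490, 13.19), G = (6.490, -13.19). Equal radii place H and Z the same way about B: H = B + 14.7·n = (30.75, 31.51), Z = B − 14.7·n = (43.73, 5.133). Then |TH| = |H − T| = 44.03.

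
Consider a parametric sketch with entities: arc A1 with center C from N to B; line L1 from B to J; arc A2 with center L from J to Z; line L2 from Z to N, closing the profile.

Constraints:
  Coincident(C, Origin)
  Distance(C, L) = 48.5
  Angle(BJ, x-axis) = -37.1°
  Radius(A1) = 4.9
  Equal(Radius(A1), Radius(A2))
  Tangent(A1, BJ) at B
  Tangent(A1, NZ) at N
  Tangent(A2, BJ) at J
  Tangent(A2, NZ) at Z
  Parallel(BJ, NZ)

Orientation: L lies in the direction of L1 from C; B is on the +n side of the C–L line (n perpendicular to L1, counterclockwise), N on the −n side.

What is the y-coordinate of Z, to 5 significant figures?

-33.164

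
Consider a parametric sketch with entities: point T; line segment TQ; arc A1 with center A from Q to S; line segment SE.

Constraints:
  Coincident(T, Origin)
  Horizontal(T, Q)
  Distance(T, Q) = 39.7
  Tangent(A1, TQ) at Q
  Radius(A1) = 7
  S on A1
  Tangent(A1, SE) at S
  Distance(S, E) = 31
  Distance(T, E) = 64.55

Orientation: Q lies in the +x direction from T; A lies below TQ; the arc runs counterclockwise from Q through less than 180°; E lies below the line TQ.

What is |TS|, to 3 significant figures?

36.2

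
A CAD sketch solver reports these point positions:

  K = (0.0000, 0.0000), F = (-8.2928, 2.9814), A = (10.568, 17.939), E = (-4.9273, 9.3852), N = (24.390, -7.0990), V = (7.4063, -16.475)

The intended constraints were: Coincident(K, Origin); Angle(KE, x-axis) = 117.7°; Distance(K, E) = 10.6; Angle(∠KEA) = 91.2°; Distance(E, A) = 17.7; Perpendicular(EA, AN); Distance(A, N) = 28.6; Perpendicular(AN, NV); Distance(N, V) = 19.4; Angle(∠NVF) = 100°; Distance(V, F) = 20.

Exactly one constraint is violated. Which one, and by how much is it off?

Distance(V, F) = 20 — off by 5.00.

K = (0.00, 0.00) ✓; KE at 117.7° ✓; |KE| = 10.60 ✓; ∠KEA = 91.20° ✓; |EA| = 17.70 ✓; ∠(EA, AN) = 90.00° ✓; |AN| = 28.60 ✓; ∠(AN, NV) = 90.00° ✓; |NV| = 19.40 ✓; ∠NVF = 100.0° ✓; |VF| = 25.00 ✗.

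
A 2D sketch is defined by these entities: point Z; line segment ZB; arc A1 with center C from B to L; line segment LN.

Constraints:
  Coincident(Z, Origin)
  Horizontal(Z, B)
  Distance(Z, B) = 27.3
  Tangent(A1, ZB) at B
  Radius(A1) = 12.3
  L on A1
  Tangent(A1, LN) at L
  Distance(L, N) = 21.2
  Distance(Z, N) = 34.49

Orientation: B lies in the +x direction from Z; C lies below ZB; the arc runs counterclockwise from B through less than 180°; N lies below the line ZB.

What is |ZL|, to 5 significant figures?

18.639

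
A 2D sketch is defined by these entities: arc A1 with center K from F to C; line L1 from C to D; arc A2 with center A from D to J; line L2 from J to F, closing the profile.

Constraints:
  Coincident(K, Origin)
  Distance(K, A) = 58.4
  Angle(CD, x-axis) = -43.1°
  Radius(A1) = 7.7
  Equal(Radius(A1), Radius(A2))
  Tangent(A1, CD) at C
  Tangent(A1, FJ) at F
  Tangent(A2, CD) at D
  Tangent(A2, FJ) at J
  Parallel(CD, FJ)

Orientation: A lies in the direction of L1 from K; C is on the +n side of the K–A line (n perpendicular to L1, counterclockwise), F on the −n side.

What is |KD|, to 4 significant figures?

58.91

The slot axis is L1's direction at -43.1°, so u = (cos -43.1°, sin -43.1°) = (0.7302, -0.6833) and n = (−sin -43.1°, cos -43.1°) = (0.6833, 0.7302). K is at the origin and A lies 58.4 along u from K, so A = 58.4·u = (42.64, -39.90). Tangency of A1 to both parallel lines with radius 7.7 puts C and F at K ± 7.7·n: C = (5.261, 5.622), F = (-5.261, -5.622). Equal radii place D and J the same way about A: D = A + 7.7·n = (47.90, -34.28), J = A − 7.7·n = (37.38, -45.53). Then |KD| = |D − K| = 58.91.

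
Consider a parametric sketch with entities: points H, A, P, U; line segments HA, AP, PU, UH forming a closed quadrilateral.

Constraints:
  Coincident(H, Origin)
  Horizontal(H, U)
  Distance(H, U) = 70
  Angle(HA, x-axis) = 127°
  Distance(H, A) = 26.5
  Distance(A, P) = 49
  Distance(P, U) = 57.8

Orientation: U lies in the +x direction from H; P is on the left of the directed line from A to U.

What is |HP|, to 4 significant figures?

49.98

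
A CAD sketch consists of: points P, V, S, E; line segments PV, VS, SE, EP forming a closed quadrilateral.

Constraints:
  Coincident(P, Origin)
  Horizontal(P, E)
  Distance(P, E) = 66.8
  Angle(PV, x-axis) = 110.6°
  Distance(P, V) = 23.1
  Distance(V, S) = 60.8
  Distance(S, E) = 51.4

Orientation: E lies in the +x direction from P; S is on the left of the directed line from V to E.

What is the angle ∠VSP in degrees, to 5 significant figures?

20.195°

P is at the origin; P and E share the same y with |PE| = 66.8 and E in +x, so E = (66.8, 0). PV runs at 110.6° with |PV| = 23.1, so V = (-8.1275, 21.623). S is determined by |VS| = 60.8 and |SE| = 51.4 together: it lies at the intersection of circle(V, 60.8) and circle(E, 51.4). With |VE| = 77.985, the foot of the radical line on VE is 45.755 from V and the perpendicular offset is √(60.8² − 45.755²) = 40.039. Taking the left-of-VE solution: S = (46.935, 47.406).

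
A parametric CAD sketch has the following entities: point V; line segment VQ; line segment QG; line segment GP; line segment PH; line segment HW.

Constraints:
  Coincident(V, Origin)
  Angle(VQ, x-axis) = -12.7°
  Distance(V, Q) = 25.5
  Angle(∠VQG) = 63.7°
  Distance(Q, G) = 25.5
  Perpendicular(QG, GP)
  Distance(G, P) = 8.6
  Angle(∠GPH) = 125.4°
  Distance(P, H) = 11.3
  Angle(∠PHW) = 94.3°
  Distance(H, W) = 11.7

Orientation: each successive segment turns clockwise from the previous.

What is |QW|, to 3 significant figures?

10.7

V is at the origin; VQ runs at -12.7° with length 25.5, so Q = (24.9, -5.61). ∠VQG = 63.7° gives QG at -129° from the x-axis; with |QG| = 25.5, G = (8.83, -25.4). QG ⟂ GP, so GP runs at 141°; with |GP| = 8.6, P = (2.15, -20.0). ∠GPH = 125.4° gives PH at 86.4° from the x-axis; with |PH| = 11.3, H = (2.85, -8.73). ∠PHW = 94.3° gives HW at 0.700° from the x-axis; with |HW| = 11.7, W = (14.6, -8.59). Then |QW| = |W − Q| = 10.7.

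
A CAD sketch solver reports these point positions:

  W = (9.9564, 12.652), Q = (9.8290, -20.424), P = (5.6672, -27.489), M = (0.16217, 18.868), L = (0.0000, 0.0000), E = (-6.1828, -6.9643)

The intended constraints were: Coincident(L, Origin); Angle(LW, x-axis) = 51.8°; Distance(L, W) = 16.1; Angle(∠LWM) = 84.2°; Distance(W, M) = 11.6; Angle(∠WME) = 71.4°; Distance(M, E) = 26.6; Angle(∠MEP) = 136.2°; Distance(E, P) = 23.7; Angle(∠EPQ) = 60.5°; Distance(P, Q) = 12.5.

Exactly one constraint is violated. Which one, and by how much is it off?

Distance(P, Q) = 12.5 — off by 4.30.

L = (0.00, 0.00) ✓; LW at 51.80° ✓; |LW| = 16.10 ✓; ∠LWM = 84.20° ✓; |WM| = 11.60 ✓; ∠WME = 71.40° ✓; |ME| = 26.60 ✓; ∠MEP = 136.2° ✓; |EP| = 23.70 ✓; ∠EPQ = 60.50° ✓; |PQ| = 8.200 ✗.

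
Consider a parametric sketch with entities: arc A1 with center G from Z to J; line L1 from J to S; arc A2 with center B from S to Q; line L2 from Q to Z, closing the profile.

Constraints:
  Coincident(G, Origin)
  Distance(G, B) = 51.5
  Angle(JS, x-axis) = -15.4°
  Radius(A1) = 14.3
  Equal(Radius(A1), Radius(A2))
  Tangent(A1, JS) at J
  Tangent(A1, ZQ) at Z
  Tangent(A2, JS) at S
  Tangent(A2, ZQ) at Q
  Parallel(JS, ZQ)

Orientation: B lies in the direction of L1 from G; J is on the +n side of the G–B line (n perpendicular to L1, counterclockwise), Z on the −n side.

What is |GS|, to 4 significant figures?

53.45

Tangency of A1 to both parallel lines with radius 14.3 puts J and Z at G ± 14.3·n: J = (3.797, 13.79), Z = (-3.797, -13.79). Equal radii place S and Q the same way about B: S = B + 14.3·n = (53.45, 0.1104), Q = B − 14.3·n = (45.85, -27.46). Then |GS| = |S − G| = 53.45.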